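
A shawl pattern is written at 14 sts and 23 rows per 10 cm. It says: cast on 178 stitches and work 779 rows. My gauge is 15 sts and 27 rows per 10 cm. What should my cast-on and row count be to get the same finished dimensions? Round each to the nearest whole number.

Stitches: 178 × 15/14 = 190.71 → 191.
Rows: 779 × 27/23 = 914.48 → 914.

Cast on 191 stitches; work 914 rows.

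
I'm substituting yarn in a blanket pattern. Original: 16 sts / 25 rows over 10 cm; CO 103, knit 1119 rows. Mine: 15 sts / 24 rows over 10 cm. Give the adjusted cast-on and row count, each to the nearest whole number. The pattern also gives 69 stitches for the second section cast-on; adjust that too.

Cast on 97 stitches; work 1074 rows; second section cast-on 65 stitches.

Stitches: 103 × 15/16 = 96.56 → 97.
Rows: 1119 × 24/25 = 1074.24 → 1074.
second section cast-on: 69 × 15/16 = 64.69 → 65.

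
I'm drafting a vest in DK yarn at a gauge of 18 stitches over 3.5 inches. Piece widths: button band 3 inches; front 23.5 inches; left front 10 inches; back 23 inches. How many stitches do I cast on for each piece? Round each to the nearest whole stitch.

Rate = 18/3.5 = 5.143 sts per in.
button band: 3 × 5.143 = 15.43 → 15.
front: 23.5 × 5.143 = 120.86 → 121.
left front: 10 × 5.143 = 51.43 → 51.
back: 23 × 5.143 = 118.29 → 118.

button band 15; front 121; left front 51; back 118.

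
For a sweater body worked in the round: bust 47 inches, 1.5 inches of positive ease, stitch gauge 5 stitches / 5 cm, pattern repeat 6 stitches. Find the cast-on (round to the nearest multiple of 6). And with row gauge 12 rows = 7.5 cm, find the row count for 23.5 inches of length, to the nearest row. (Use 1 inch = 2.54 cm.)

Finished = 47 + 1.5 = 48.5 inches.
48.5 inches × 2.54 = 123.19 cm.
5/5 = 1 sts per cm; 123.19 × 1 = 123.19 sts.
Nearest multiple of 6 → 126.
23.5 inches = 59.69 cm; × 1.6 = 95.50 → 96 rows.

Cast on 126 stitches; work 96 rows.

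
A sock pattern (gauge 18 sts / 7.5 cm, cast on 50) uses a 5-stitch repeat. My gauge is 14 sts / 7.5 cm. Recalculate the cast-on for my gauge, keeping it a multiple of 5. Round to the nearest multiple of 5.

50 × 14 / 18 = 38.89.
Nearest multiple of 5: 40.

Cast on 40 stitches.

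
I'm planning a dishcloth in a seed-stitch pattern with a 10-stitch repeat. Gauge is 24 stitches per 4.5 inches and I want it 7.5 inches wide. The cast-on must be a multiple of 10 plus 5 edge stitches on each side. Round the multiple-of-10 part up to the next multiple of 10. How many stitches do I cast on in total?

24 / 4.5 = 5.333 sts per inch.
7.5 × 5.333 = 40.00 sts.
Less 10 edge sts → 30.00 for the repeat.
Next multiple of 10: 30.
Add back 10 edge sts → 40.

40 stitches.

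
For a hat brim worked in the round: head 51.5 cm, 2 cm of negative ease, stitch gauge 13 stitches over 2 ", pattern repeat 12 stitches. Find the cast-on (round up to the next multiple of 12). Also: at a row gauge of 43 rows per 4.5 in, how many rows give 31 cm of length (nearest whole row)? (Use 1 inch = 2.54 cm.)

Cast on 132 stitches; work 117 rows.

Finished = 51.5 − 2 = 49.5 cm.
49.5 cm × 1/2.54 = 19.49 inches.
13/2 = 6.5 sts per in; 19.49 × 6.5 = 126.67 sts.
Next multiple of 12 → 132.
31 cm = 12.20 inches; × 9.556 = 116.62 → 117 rows.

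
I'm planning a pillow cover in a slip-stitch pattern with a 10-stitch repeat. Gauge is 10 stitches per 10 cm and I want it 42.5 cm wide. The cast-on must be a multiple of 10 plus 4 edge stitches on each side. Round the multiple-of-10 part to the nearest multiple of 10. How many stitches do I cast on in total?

10 / 10 = 1 sts per cm.
42.5 × 1 = 42.50 sts.
Less 8 edge sts → 34.50 for the repeat.
Nearest multiple of 10: 30.
Add back 8 edge sts → 38.

CO 38 sts.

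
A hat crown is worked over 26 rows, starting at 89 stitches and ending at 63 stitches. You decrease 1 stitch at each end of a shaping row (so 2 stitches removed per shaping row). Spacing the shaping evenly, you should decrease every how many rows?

Decrease every 2nd row.

Stitches to remove: |63 − 89| = 26.
Shaping rows needed: 26 / 2 = 13.
26 rows / 13 = every 2 rows.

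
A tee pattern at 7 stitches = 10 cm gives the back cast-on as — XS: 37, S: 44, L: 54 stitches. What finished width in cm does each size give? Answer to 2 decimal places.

XS 52.86 cm; S 62.86 cm; L 77.14 cm.

7/10 = 0.7 sts per cm.
XS: 37 / 0.7 = 52.857 → 52.86 cm.
S: 44 / 0.7 = 62.857 → 62.86 cm.
L: 54 / 0.7 = 77.143 → 77.14 cm.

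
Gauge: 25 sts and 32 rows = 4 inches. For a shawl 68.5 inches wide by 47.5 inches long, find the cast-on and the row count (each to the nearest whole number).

Cast on 428 stitches and work 380 rows.

Stitch gauge = 25/4 = 6.25 sts/in; 68.5 × 6.25 = 428.12 → 428 sts.
Row gauge = 32/4 = 8 rows/in; 47.5 × 8 = 380.00 → 380 rows.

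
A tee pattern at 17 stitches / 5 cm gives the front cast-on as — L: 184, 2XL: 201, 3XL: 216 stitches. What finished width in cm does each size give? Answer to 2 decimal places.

L 54.12 cm; 2XL 59.12 cm; 3XL 63.53 cm.

17/5 = 3.4 sts per cm.
L: 184 / 3.4 = 54.118 → 54.12 cm.
2XL: 201 / 3.4 = 59.118 → 59.12 cm.
3XL: 216 / 3.4 = 63.529 → 63.53 cm.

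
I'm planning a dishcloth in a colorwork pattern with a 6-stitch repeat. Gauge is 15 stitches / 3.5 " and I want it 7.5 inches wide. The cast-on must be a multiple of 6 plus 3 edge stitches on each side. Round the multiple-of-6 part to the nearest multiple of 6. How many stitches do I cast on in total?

CO 30 sts.

15 / 3.5 = 4.286 sts per inch.
7.5 × 4.286 = 32.14 sts.
Less 6 edge sts → 26.14 for the repeat.
Nearest multiple of 6: 24.
Add back 6 edge sts → 30.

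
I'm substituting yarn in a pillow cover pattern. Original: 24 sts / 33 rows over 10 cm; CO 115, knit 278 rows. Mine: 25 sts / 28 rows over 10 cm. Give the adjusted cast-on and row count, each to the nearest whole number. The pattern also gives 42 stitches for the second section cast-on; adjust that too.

Cast on 120 stitches; work 236 rows; second section cast-on 44 stitches.

Stitches: 115 × 25/24 = 119.79 → 120.
Rows: 278 × 28/33 = 235.88 → 236.
second section cast-on: 42 × 25/24 = 43.75 → 44.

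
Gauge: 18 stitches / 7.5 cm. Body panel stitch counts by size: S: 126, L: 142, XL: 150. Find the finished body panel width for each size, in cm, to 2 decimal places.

18/7.5 = 2.4 sts per cm.
S: 126 / 2.4 = 52.500 → 52.50 cm.
L: 142 / 2.4 = 59.167 → 59.17 cm.
XL: 150 / 2.4 = 62.500 → 62.50 cm.

S 52.50 cm; L 59.17 cm; XL 62.50 cm.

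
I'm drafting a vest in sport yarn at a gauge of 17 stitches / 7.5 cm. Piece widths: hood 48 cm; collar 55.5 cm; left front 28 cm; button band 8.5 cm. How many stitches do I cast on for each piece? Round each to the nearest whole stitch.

Rate = 17/7.5 = 2.267 sts per cm.
hood: 48 × 2.267 = 108.80 → 109.
collar: 55.5 × 2.267 = 125.80 → 126.
left front: 28 × 2.267 = 63.47 → 63.
button band: 8.5 × 2.267 = 19.27 → 19.

hood 109; collar 126; left front 63; button band 19.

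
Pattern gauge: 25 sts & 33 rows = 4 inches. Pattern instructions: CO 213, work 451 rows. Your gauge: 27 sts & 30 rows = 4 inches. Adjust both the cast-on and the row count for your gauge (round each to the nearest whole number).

Cast on 230 stitches; work 410 rows.

Stitches: 213 × 27/25 = 230.04 → 230.
Rows: 451 × 30/33 = 410.00 → 410.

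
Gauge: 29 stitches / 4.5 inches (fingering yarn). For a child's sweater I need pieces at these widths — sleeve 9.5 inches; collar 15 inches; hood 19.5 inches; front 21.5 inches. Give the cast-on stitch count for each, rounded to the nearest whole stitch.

Rate = 29/4.5 = 6.444 sts per in.
sleeve: 9.5 × 6.444 = 61.22 → 61.
collar: 15 × 6.444 = 96.67 → 97.
hood: 19.5 × 6.444 = 125.67 → 126.
front: 21.5 × 6.444 = 138.56 → 139.

sleeve 61; collar 97; hood 126; front 139.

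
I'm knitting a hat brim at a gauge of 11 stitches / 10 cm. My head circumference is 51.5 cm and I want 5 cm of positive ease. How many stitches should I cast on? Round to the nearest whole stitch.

CO 62 sts.

Finished = 51.5 + 5 = 56.5 cm.
11 / 10 = 1.1 sts per cm.
56.50 × 1.1 = 62.15 sts.
→ 62 sts.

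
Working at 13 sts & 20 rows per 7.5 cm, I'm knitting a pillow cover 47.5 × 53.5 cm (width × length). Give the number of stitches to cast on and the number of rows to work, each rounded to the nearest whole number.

Stitch gauge = 13/7.5 = 1.733 sts/cm; 47.5 × 1.733 = 82.33 → 82 sts.
Row gauge = 20/7.5 = 2.667 rows/cm; 53.5 × 2.667 = 142.67 → 143 rows.

Cast on 82 stitches and work 143 rows.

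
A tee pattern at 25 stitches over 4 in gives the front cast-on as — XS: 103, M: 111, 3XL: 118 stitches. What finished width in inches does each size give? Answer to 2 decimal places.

25/4 = 6.25 sts per in.
XS: 103 / 6.25 = 16.480 → 16.48 in.
M: 111 / 6.25 = 17.760 → 17.76 in.
3XL: 118 / 6.25 = 18.880 → 18.88 in.

XS 16.48 inches; M 17.76 inches; 3XL 18.88 inches.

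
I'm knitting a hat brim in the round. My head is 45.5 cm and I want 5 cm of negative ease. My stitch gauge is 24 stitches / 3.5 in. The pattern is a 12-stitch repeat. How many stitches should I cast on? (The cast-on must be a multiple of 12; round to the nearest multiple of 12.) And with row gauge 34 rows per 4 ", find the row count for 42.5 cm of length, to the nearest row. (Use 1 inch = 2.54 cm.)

Cast on 108 stitches; work 142 rows.

Finished = 45.5 − 5 = 40.5 cm.
40.5 cm × 1/2.54 = 15.94 inches.
24/3.5 = 6.857 sts per in; 15.94 × 6.857 = 109.34 sts.
Nearest multiple of 12 → 108.
42.5 cm = 16.73 inches; × 8.5 = 142.22 → 142 rows.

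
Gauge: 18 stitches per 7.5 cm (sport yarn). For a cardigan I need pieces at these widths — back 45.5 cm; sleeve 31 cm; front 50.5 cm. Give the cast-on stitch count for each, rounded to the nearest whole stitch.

Rate = 18/7.5 = 2.4 sts per cm.
back: 45.5 × 2.4 = 109.20 → 109.
sleeve: 31 × 2.4 = 74.40 → 74.
front: 50.5 × 2.4 = 121.20 → 121.

back 109; sleeve 74; front 121.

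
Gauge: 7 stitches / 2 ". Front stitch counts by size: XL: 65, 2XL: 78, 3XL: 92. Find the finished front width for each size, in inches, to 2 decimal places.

7/2 = 3.5 sts per in.
XL: 65 / 3.5 = 18.571 → 18.57 in.
2XL: 78 / 3.5 = 22.286 → 22.29 in.
3XL: 92 / 3.5 = 26.286 → 26.29 in.

XL 18.57 inches; 2XL 22.29 inches; 3XL 26.29 inches.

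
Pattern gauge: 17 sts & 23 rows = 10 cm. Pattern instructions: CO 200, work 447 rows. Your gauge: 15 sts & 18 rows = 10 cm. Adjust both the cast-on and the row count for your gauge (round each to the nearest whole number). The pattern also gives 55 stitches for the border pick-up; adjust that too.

Cast on 176 stitches; work 350 rows; border pick-up 49 stitches.

Stitches: 200 × 15/17 = 176.47 → 176.
Rows: 447 × 18/23 = 349.83 → 350.
border pick-up: 55 × 15/17 = 48.53 → 49.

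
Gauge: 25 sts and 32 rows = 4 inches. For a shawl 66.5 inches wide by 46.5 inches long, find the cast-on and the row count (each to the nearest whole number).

Stitch gauge = 25/4 = 6.25 sts/in; 66.5 × 6.25 = 415.62 → 416 sts.
Row gauge = 32/4 = 8 rows/in; 46.5 × 8 = 372.00 → 372 rows.

Cast on 416 stitches and work 372 rows.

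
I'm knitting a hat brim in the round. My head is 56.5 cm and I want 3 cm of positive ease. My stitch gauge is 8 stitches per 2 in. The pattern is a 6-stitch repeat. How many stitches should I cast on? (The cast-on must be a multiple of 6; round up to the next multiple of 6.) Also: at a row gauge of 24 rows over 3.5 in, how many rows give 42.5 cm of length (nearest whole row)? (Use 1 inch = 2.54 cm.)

Finished = 56.5 + 3 = 59.5 cm.
59.5 cm × 1/2.54 = 23.43 inches.
8/2 = 4 sts per in; 23.43 × 4 = 93.70 sts.
Next multiple of 6 → 96.
42.5 cm = 16.73 inches; × 6.857 = 114.74 → 115 rows.

Cast on 96 stitches; work 115 rows.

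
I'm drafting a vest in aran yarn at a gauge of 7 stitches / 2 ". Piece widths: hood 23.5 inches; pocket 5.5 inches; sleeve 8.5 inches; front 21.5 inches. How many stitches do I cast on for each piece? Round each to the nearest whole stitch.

Rate = 7/2 = 3.5 sts per in.
hood: 23.5 × 3.5 = 82.25 → 82.
pocket: 5.5 × 3.5 = 19.25 → 19.
sleeve: 8.5 × 3.5 = 29.75 → 30.
front: 21.5 × 3.5 = 75.25 → 75.

hood 82; pocket 19; sleeve 30; front 75.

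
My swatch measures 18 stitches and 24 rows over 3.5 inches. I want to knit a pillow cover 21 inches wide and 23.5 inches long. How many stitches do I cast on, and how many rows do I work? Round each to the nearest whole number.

Cast on 108 stitches and work 161 rows.

Stitch gauge = 18/3.5 = 5.143 sts/in; 21 × 5.143 = 108.00 → 108 sts.
Row gauge = 24/3.5 = 6.857 rows/in; 23.5 × 6.857 = 161.14 → 161 rows.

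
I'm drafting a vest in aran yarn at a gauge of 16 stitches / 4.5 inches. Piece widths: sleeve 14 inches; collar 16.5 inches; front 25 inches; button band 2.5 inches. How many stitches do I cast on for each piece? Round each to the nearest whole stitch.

sleeve 50; collar 59; front 89; button band 9.

Rate = 16/4.5 = 3.556 sts per in.
sleeve: 14 × 3.556 = 49.78 → 50.
collar: 16.5 × 3.556 = 58.67 → 59.
front: 25 × 3.556 = 88.89 → 89.
button band: 2.5 × 3.556 = 8.89 → 9.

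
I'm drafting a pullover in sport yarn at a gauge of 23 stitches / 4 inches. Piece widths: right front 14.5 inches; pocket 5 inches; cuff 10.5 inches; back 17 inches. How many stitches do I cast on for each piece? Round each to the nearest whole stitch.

Rate = 23/4 = 5.75 sts per in.
right front: 14.5 × 5.75 = 83.38 → 83.
pocket: 5 × 5.75 = 28.75 → 29.
cuff: 10.5 × 5.75 = 60.38 → 60.
back: 17 × 5.75 = 97.75 → 98.

right front 83; pocket 29; cuff 60; back 98.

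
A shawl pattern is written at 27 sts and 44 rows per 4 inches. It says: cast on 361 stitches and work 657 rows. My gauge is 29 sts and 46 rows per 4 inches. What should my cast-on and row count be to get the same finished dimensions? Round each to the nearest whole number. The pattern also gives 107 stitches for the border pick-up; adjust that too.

Cast on 388 stitches; work 687 rows; border pick-up 115 stitches.

Stitches: 361 × 29/27 = 387.74 → 388.
Rows: 657 × 46/44 = 686.86 → 687.
border pick-up: 107 × 29/27 = 114.93 → 115.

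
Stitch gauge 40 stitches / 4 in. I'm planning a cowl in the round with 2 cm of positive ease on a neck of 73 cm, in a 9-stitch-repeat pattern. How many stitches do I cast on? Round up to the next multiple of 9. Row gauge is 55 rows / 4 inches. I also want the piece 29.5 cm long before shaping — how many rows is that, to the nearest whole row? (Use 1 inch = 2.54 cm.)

Finished = 73 + 2 = 75 cm.
75 cm × 1/2.54 = 29.53 inches.
40/4 = 10 sts per in; 29.53 × 10 = 295.28 sts.
Next multiple of 9 → 297.
29.5 cm = 11.61 inches; × 13.75 = 159.69 → 160 rows.

Cast on 297 stitches; work 160 rows.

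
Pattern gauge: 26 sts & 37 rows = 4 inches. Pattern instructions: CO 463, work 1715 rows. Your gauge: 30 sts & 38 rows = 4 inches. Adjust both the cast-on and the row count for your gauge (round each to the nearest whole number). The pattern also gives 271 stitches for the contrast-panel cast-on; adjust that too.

Stitches: 463 × 30/26 = 534.23 → 534.
Rows: 1715 × 38/37 = 1761.35 → 1761.
contrast-panel cast-on: 271 × 30/26 = 312.69 → 313.

Cast on 534 stitches; work 1761 rows; contrast-panel cast-on 313 stitches.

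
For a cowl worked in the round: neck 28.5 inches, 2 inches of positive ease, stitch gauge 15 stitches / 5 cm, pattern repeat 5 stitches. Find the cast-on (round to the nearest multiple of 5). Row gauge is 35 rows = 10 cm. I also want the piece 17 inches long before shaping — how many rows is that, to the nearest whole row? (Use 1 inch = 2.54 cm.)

Cast on 230 stitches; work 151 rows.

Finished = 28.5 + 2 = 30.5 inches.
30.5 inches × 2.54 = 77.47 cm.
15/5 = 3 sts per cm; 77.47 × 3 = 232.41 sts.
Nearest multiple of 5 → 230.
17 inches = 43.18 cm; × 3.5 = 151.13 → 151 rows.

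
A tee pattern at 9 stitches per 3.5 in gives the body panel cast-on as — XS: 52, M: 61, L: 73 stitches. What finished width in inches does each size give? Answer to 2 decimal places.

XS 20.22 inches; M 23.72 inches; L 28.39 inches.

9/3.5 = 2.571 sts per in.
XS: 52 / 2.571 = 20.222 → 20.22 in.
M: 61 / 2.571 = 23.722 → 23.72 in.
L: 73 / 2.571 = 28.389 → 28.39 in.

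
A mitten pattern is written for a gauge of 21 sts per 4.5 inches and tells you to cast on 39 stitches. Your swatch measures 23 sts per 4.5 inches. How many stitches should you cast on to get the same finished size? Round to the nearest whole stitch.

Scale factor = 23 / 21 = 1.095.
39 × 23 / 21 = 42.71 sts.
→ 43 sts.

Cast on 43 stitches.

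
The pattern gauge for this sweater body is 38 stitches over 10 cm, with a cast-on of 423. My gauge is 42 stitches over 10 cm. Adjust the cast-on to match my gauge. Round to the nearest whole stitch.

Cast on 468 stitches.

Scale factor = 42 / 38 = 1.105.
423 × 42 / 38 = 467.53 sts.
→ 468 sts.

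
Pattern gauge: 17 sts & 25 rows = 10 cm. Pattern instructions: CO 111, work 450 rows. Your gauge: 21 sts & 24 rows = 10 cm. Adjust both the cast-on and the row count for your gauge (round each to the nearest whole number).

Stitches: 111 × 21/17 = 137.12 → 137.
Rows: 450 × 24/25 = 432.00 → 432.

Cast on 137 stitches; work 432 rows.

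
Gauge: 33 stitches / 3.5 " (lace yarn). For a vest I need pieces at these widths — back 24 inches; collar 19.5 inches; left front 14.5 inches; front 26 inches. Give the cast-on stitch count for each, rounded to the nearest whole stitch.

back 226; collar 184; left front 137; front 245.

Rate = 33/3.5 = 9.429 sts per in.
back: 24 × 9.429 = 226.29 → 226.
collar: 19.5 × 9.429 = 183.86 → 184.
left front: 14.5 × 9.429 = 136.71 → 137.
front: 26 × 9.429 = 245.14 → 245.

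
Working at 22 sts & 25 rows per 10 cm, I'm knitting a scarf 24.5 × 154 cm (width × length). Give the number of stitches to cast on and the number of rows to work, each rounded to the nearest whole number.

Cast on 54 stitches and work 385 rows.

Stitch gauge = 22/10 = 2.2 sts/cm; 24.5 × 2.2 = 53.90 → 54 sts.
Row gauge = 25/10 = 2.5 rows/cm; 154 × 2.5 = 385.00 → 385 rows.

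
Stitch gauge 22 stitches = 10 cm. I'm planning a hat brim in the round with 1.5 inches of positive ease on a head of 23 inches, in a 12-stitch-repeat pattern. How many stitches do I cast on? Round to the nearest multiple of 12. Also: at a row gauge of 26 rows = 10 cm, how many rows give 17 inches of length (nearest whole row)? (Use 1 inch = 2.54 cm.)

Finished = 23 + 1.5 = 24.5 inches.
24.5 inches × 2.54 = 62.23 cm.
22/10 = 2.2 sts per cm; 62.23 × 2.2 = 136.91 sts.
Nearest multiple of 12 → 132.
17 inches = 43.18 cm; × 2.6 = 112.27 → 112 rows.

Cast on 132 stitches; work 112 rows.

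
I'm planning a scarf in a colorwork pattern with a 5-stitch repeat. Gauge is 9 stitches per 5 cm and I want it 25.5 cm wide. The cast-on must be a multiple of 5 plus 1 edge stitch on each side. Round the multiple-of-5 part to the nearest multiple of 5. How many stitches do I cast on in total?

9 / 5 = 1.8 sts per cm.
25.5 × 1.8 = 45.90 sts.
Less 2 edge sts → 43.90 for the repeat.
Nearest multiple of 5: 45.
Add back 2 edge sts → 47.

47 stitches.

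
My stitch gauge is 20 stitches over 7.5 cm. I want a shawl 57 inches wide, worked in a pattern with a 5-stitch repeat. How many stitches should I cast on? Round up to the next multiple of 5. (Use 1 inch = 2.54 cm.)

57 in = 57 × 2.54 = 144.78 cm.
20 / 7.5 = 2.667 sts/cm.
144.78 × 2.667 = 386.08 sts.
→ 390.

CO 390 sts.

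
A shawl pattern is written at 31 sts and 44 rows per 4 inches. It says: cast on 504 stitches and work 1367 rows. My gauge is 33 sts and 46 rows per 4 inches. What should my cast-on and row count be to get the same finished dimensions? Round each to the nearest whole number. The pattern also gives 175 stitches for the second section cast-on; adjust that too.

Cast on 537 stitches; work 1429 rows; second section cast-on 186 stitches.

Stitches: 504 × 33/31 = 536.52 → 537.
Rows: 1367 × 46/44 = 1429.14 → 1429.
second section cast-on: 175 × 33/31 = 186.29 → 186.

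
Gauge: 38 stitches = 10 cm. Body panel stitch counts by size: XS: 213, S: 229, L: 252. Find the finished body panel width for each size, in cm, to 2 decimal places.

XS 56.05 cm; S 60.26 cm; L 66.32 cm.

38/10 = 3.8 sts per cm.
XS: 213 / 3.8 = 56.053 → 56.05 cm.
S: 229 / 3.8 = 60.263 → 60.26 cm.
L: 252 / 3.8 = 66.316 → 66.32 cm.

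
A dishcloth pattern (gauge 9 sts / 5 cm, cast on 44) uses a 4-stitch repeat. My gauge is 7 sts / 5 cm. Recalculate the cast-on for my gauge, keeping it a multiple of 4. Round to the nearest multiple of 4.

Cast on 36 stitches.

44 × 7 / 9 = 34.22.
Nearest multiple of 4: 36.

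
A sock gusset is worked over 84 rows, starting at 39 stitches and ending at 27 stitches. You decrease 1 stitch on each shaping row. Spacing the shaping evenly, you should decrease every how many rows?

Stitches to remove: |27 − 39| = 12.
Shaping rows needed: 12 / 1 = 12.
84 rows / 12 = every 7 rows.

Decrease every 7th row.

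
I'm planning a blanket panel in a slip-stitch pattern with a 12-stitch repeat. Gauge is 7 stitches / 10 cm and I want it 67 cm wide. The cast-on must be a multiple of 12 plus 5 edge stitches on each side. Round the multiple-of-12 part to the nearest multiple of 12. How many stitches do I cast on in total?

7 / 10 = 0.7 sts per cm.
67 × 0.7 = 46.90 sts.
Less 10 edge sts → 36.90 for the repeat.
Nearest multiple of 12: 36.
Add back 10 edge sts → 46.

46 stitches.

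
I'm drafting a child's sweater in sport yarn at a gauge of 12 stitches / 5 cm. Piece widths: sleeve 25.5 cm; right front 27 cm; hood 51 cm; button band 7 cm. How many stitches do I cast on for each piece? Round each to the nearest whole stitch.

sleeve 61; right front 65; hood 122; button band 17.

Rate = 12/5 = 2.4 sts per cm.
sleeve: 25.5 × 2.4 = 61.20 → 61.
right front: 27 × 2.4 = 64.80 → 65.
hood: 51 × 2.4 = 122.40 → 122.
button band: 7 × 2.4 = 16.80 → 17.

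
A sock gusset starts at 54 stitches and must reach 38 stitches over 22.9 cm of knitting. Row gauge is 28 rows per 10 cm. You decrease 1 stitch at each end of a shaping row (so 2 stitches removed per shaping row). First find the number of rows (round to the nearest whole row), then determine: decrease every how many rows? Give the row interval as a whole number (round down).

Decrease every 8th row.

Rows = 22.9 × 2.8 = 64.1 → 64 rows.
Stitches to remove: 16 → 8 shaping rows (at 2 st each).
64 / 8 = 8.00 → every 8 rows.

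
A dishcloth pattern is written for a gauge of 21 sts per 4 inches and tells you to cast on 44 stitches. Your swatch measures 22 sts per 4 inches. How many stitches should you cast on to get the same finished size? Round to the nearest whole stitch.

Cast on 46 stitches.

Scale factor = 22 / 21 = 1.048.
44 × 22 / 21 = 46.10 sts.
→ 46 sts.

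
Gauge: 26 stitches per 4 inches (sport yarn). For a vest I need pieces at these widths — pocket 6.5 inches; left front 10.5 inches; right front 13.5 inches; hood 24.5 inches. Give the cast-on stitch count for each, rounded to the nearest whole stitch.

Rate = 26/4 = 6.5 sts per in.
pocket: 6.5 × 6.5 = 42.25 → 42.
left front: 10.5 × 6.5 = 68.25 → 68.
right front: 13.5 × 6.5 = 87.75 → 88.
hood: 24.5 × 6.5 = 159.25 → 159.

pocket 42; left front 68; right front 88; hood 159.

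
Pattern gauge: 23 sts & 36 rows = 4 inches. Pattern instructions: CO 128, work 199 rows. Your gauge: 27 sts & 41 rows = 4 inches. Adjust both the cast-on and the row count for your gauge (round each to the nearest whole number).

Cast on 150 stitches; work 227 rows.

Stitches: 128 × 27/23 = 150.26 → 150.
Rows: 199 × 41/36 = 226.64 → 227.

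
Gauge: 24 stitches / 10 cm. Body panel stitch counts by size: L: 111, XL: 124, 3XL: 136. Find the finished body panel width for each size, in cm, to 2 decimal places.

24/10 = 2.4 sts per cm.
L: 111 / 2.4 = 46.250 → 46.25 cm.
XL: 124 / 2.4 = 51.667 → 51.67 cm.
3XL: 136 / 2.4 = 56.667 → 56.67 cm.

L 46.25 cm; XL 51.67 cm; 3XL 56.67 cm.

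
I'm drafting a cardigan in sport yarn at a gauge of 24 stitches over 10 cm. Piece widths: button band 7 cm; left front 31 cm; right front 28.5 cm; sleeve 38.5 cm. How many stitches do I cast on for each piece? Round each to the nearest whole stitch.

Rate = 24/10 = 2.4 sts per cm.
button band: 7 × 2.4 = 16.80 → 17.
left front: 31 × 2.4 = 74.40 → 74.
right front: 28.5 × 2.4 = 68.40 → 68.
sleeve: 38.5 × 2.4 = 92.40 → 92.

button band 17; left front 74; right front 68; sleeve 92.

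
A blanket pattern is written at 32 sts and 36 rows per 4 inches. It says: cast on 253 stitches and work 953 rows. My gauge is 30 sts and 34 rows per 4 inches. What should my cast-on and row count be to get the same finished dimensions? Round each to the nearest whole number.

Stitches: 253 × 30/32 = 237.19 → 237.
Rows: 953 × 34/36 = 900.06 → 900.

Cast on 237 stitches; work 900 rows.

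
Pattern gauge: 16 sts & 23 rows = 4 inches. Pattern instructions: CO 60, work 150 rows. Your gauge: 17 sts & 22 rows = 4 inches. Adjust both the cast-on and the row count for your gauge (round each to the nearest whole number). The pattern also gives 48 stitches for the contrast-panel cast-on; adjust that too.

Cast on 64 stitches; work 143 rows; contrast-panel cast-on 51 stitches.

Stitches: 60 × 17/16 = 63.75 → 64.
Rows: 150 × 22/23 = 143.48 → 143.
contrast-panel cast-on: 48 × 17/16 = 51.00 → 51.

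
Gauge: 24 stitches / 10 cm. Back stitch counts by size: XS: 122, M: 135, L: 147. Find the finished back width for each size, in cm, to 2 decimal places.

XS 50.83 cm; M 56.25 cm; L 61.25 cm.

24/10 = 2.4 sts per cm.
XS: 122 / 2.4 = 50.833 → 50.83 cm.
M: 135 / 2.4 = 56.250 → 56.25 cm.
L: 147 / 2.4 = 61.250 → 61.25 cm.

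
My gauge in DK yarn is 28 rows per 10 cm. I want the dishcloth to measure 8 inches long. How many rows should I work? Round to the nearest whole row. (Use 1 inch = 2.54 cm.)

8 in = 20.32 cm.
28 rows / 10 cm = 2.8 rows per cm.
20.32 × 2.8 = 56.90 rows.
Round to nearest → 57.

57 rows.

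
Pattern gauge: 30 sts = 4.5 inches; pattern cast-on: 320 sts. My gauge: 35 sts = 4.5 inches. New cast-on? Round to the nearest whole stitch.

CO 373 sts.

Scale factor = 35 / 30 = 1.167.
320 × 35 / 30 = 373.33 sts.
→ 373 sts.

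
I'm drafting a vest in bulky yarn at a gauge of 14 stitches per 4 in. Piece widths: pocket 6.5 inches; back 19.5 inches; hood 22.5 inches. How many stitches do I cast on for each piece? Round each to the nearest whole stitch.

pocket 23; back 68; hood 79.

Rate = 14/4 = 3.5 sts per in.
pocket: 6.5 × 3.5 = 22.75 → 23.
back: 19.5 × 3.5 = 68.25 → 68.
hood: 22.5 × 3.5 = 78.75 → 79.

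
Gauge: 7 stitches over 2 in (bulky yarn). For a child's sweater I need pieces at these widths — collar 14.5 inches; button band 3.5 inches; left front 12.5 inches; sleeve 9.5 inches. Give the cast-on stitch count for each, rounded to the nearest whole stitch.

collar 51; button band 12; left front 44; sleeve 33.

Rate = 7/2 = 3.5 sts per in.
collar: 14.5 × 3.5 = 50.75 → 51.
button band: 3.5 × 3.5 = 12.25 → 12.
left front: 12.5 × 3.5 = 43.75 → 44.
sleeve: 9.5 × 3.5 = 33.25 → 33.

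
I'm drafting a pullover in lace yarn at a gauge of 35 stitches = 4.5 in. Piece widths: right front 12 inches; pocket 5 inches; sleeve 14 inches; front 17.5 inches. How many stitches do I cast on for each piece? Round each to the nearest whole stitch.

right front 93; pocket 39; sleeve 109; front 136.

Rate = 35/4.5 = 7.778 sts per in.
right front: 12 × 7.778 = 93.33 → 93.
pocket: 5 × 7.778 = 38.89 → 39.
sleeve: 14 × 7.778 = 108.89 → 109.
front: 17.5 × 7.778 = 136.11 → 136.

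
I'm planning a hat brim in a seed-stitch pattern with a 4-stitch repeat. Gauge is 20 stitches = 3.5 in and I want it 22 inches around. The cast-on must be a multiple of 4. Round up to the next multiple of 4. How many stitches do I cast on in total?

CO 128 sts.

20 / 3.5 = 5.714 sts per inch.
22 × 5.714 = 125.71 sts.
Next multiple of 4: 128.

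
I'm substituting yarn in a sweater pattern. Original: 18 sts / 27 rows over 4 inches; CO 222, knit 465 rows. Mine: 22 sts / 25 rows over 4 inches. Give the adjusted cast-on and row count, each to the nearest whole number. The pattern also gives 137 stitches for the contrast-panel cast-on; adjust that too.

Cast on 271 stitches; work 431 rows; contrast-panel cast-on 167 stitches.

Stitches: 222 × 22/18 = 271.33 → 271.
Rows: 465 × 25/27 = 430.56 → 431.
contrast-panel cast-on: 137 × 22/18 = 167.44 → 167.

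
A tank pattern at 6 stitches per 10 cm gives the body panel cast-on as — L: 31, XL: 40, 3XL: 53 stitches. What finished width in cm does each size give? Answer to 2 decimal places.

L 51.67 cm; XL 66.67 cm; 3XL 88.33 cm.

6/10 = 0.6 sts per cm.
L: 31 / 0.6 = 51.667 → 51.67 cm.
XL: 40 / 0.6 = 66.667 → 66.67 cm.
3XL: 53 / 0.6 = 88.333 → 88.33 cm.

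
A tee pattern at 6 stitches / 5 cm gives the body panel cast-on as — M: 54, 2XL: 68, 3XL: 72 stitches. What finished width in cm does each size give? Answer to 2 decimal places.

M 45.00 cm; 2XL 56.67 cm; 3XL 60.00 cm.

6/5 = 1.2 sts per cm.
M: 54 / 1.2 = 45.000 → 45.00 cm.
2XL: 68 / 1.2 = 56.667 → 56.67 cm.
3XL: 72 / 1.2 = 60.000 → 60.00 cm.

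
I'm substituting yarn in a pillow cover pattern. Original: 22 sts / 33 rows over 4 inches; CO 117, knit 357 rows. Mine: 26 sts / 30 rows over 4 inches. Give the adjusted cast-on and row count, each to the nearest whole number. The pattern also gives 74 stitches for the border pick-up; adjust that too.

Cast on 138 stitches; work 325 rows; border pick-up 87 stitches.

Stitches: 117 × 26/22 = 138.27 → 138.
Rows: 357 × 30/33 = 324.55 → 325.
border pick-up: 74 × 26/22 = 87.45 → 87.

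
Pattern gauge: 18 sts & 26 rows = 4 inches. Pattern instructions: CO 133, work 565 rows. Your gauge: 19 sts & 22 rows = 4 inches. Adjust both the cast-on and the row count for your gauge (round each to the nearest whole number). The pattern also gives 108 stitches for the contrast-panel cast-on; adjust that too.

Stitches: 133 × 19/18 = 140.39 → 140.
Rows: 565 × 22/26 = 478.08 → 478.
contrast-panel cast-on: 108 × 19/18 = 114.00 → 114.

Cast on 140 stitches; work 478 rows; contrast-panel cast-on 114 stitches.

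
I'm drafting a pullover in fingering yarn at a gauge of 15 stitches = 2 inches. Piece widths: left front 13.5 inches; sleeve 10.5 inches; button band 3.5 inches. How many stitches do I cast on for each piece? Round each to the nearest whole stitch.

Rate = 15/2 = 7.5 sts per in.
left front: 13.5 × 7.5 = 101.25 → 101.
sleeve: 10.5 × 7.5 = 78.75 → 79.
button band: 3.5 × 7.5 = 26.25 → 26.

left front 101; sleeve 79; button band 26.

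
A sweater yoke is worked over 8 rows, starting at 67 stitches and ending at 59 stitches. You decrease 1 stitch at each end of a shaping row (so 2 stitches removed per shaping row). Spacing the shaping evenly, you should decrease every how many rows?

Stitches to remove: |59 − 67| = 8.
Shaping rows needed: 8 / 2 = 4.
8 rows / 4 = every 2 rows.

Decrease every 2nd row.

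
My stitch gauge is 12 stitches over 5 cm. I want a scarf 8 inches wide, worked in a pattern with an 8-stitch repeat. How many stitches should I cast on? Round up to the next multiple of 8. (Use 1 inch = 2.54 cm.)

CO 56 sts.

8 in = 8 × 2.54 = 20.32 cm.
12 / 5 = 2.4 sts/cm.
20.32 × 2.4 = 48.77 sts.
→ 56.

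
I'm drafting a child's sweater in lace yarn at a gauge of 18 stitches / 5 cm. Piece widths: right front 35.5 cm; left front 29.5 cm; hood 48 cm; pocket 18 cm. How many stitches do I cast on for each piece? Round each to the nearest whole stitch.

right front 128; left front 106; hood 173; pocket 65.

Rate = 18/5 = 3.6 sts per cm.
right front: 35.5 × 3.6 = 127.80 → 128.
left front: 29.5 × 3.6 = 106.20 → 106.
hood: 48 × 3.6 = 172.80 → 173.
pocket: 18 × 3.6 = 64.80 → 65.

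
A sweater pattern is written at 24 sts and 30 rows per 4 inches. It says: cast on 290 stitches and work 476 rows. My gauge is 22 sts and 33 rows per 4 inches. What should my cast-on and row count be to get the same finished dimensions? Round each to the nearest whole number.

Cast on 266 stitches; work 524 rows.

Stitches: 290 × 22/24 = 265.83 → 266.
Rows: 476 × 33/30 = 523.60 → 524.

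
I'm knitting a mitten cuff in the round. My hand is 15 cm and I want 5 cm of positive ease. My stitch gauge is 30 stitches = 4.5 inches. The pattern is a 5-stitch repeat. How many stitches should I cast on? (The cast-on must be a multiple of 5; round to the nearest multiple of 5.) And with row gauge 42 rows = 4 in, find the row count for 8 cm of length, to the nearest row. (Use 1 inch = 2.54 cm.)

Finished = 15 + 5 = 20 cm.
20 cm × 1/2.54 = 7.87 inches.
30/4.5 = 6.667 sts per in; 7.87 × 6.667 = 52.49 sts.
Nearest multiple of 5 → 50.
8 cm = 3.15 inches; × 10.5 = 33.07 → 33 rows.

Cast on 50 stitches; work 33 rows.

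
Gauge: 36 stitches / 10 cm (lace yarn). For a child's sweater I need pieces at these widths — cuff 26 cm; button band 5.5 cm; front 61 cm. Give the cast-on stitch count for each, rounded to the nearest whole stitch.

Rate = 36/10 = 3.6 sts per cm.
cuff: 26 × 3.6 = 93.60 → 94.
button band: 5.5 × 3.6 = 19.80 → 20.
front: 61 × 3.6 = 219.60 → 220.

cuff 94; button band 20; front 220.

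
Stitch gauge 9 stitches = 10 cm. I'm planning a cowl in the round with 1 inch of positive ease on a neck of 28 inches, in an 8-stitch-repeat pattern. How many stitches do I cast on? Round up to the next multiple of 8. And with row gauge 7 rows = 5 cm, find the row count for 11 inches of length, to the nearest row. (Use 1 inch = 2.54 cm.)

Cast on 72 stitches; work 39 rows.

Finished = 28 + 1 = 29 inches.
29 inches × 2.54 = 73.66 cm.
9/10 = 0.9 sts per cm; 73.66 × 0.9 = 66.29 sts.
Next multiple of 8 → 72.
11 inches = 27.94 cm; × 1.4 = 39.12 → 39 rows.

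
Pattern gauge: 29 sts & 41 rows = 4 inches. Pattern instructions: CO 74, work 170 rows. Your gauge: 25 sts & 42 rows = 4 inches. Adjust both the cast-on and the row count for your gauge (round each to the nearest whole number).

Cast on 64 stitches; work 174 rows.

Stitches: 74 × 25/29 = 63.79 → 64.
Rows: 170 × 42/41 = 174.15 → 174.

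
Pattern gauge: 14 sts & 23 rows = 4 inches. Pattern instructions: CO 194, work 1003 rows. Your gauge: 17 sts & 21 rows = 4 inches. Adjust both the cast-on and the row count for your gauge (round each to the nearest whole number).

Cast on 236 stitches; work 916 rows.

Stitches: 194 × 17/14 = 235.57 → 236.
Rows: 1003 × 21/23 = 915.78 → 916.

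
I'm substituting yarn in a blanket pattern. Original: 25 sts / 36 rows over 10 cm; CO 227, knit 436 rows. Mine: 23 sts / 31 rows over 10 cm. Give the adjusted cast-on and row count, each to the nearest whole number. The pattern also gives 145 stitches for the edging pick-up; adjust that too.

Cast on 209 stitches; work 375 rows; edging pick-up 133 stitches.

Stitches: 227 × 23/25 = 208.84 → 209.
Rows: 436 × 31/36 = 375.44 → 375.
edging pick-up: 145 × 23/25 = 133.40 → 133.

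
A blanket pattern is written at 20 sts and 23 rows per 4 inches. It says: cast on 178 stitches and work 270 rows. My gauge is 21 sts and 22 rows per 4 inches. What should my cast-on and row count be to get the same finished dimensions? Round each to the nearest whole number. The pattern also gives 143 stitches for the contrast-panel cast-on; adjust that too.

Stitches: 178 × 21/20 = 186.90 → 187.
Rows: 270 × 22/23 = 258.26 → 258.
contrast-panel cast-on: 143 × 21/20 = 150.15 → 150.

Cast on 187 stitches; work 258 rows; contrast-panel cast-on 150 stitches.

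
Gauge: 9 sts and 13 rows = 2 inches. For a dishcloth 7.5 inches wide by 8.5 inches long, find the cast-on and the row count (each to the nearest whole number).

Cast on 34 stitches and work 55 rows.

Stitch gauge = 9/2 = 4.5 sts/in; 7.5 × 4.5 = 33.75 → 34 sts.
Row gauge = 13/2 = 6.5 rows/in; 8.5 × 6.5 = 55.25 → 55 rows.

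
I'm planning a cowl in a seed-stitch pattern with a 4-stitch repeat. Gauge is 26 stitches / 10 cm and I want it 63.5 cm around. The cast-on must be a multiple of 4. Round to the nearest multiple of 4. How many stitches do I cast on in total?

26 / 10 = 2.6 sts per cm.
63.5 × 2.6 = 165.10 sts.
Nearest multiple of 4: 164.

Cast on 164 stitches.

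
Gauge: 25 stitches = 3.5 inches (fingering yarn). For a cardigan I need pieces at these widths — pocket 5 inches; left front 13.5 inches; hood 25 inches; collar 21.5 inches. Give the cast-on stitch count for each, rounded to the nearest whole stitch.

pocket 36; left front 96; hood 179; collar 154.

Rate = 25/3.5 = 7.143 sts per in.
pocket: 5 × 7.143 = 35.71 → 36.
left front: 13.5 × 7.143 = 96.43 → 96.
hood: 25 × 7.143 = 178.57 → 179.
collar: 21.5 × 7.143 = 153.57 → 154.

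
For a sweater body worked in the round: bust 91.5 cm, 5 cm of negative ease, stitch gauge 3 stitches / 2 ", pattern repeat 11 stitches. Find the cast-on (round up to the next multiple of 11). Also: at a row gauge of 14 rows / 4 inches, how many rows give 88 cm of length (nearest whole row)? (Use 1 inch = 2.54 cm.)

Finished = 91.5 − 5 = 86.5 cm.
86.5 cm × 1/2.54 = 34.06 inches.
3/2 = 1.5 sts per in; 34.06 × 1.5 = 51.08 sts.
Next multiple of 11 → 55.
88 cm = 34.65 inches; × 3.5 = 121.26 → 121 rows.

Cast on 55 stitches; work 121 rows.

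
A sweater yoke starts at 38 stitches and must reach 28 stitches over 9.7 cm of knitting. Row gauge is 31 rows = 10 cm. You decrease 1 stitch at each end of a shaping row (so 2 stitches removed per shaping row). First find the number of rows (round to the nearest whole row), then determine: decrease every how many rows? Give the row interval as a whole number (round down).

Decrease every 6th row.

Rows = 9.7 × 3.1 = 30.1 → 30 rows.
Stitches to remove: 10 → 5 shaping rows (at 2 st each).
30 / 5 = 6.00 → every 6 rows.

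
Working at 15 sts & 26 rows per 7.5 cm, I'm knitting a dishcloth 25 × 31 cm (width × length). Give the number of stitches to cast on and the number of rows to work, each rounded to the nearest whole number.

Cast on 50 stitches and work 107 rows.

Stitch gauge = 15/7.5 = 2 sts/cm; 25 × 2 = 50.00 → 50 sts.
Row gauge = 26/7.5 = 3.467 rows/cm; 31 × 3.467 = 107.47 → 107 rows.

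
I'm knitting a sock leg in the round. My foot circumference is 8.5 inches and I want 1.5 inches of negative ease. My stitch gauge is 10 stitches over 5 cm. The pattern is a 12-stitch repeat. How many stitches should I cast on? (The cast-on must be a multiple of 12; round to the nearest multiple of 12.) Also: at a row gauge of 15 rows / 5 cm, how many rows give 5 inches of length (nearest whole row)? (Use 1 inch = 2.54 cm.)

Finished = 8.5 − 1.5 = 7 inches.
7 inches × 2.54 = 17.78 cm.
10/5 = 2 sts per cm; 17.78 × 2 = 35.56 sts.
Nearest multiple of 12 → 36.
5 inches = 12.70 cm; × 3 = 38.10 → 38 rows.

Cast on 36 stitches; work 38 rows.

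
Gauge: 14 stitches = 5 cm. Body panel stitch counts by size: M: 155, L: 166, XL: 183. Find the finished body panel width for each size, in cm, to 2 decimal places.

14/5 = 2.8 sts per cm.
M: 155 / 2.8 = 55.357 → 55.36 cm.
L: 166 / 2.8 = 59.286 → 59.29 cm.
XL: 183 / 2.8 = 65.357 → 65.36 cm.

M 55.36 cm; L 59.29 cm; XL 65.36 cm.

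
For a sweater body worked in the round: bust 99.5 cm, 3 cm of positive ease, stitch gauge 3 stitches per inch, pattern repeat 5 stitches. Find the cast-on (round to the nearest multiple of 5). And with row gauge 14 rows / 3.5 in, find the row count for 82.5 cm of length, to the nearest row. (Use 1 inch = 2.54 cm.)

Cast on 120 stitches; work 130 rows.

Finished = 99.5 + 3 = 102.5 cm.
102.5 cm × 1/2.54 = 40.35 inches.
3/1 = 3 sts per in; 40.35 × 3 = 121.06 sts.
Nearest multiple of 5 → 120.
82.5 cm = 32.48 inches; × 4 = 129.92 → 130 rows.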